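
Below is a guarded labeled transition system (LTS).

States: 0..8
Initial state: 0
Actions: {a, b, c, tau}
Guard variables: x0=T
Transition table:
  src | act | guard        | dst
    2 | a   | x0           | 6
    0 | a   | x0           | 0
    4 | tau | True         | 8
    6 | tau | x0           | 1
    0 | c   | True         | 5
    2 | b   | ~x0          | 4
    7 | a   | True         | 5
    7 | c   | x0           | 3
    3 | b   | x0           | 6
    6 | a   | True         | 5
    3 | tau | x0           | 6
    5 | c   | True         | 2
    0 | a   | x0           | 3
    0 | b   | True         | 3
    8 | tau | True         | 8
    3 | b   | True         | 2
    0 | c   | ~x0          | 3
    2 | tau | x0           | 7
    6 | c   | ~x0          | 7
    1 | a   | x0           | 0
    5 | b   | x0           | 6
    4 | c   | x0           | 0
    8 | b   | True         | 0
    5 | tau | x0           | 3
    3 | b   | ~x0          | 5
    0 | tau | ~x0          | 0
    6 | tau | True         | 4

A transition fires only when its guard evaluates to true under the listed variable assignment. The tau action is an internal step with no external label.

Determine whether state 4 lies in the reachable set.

22 transition(s) survive guard evaluation.
Layer 0: {0}
Layer 1: {3,5}  cumulative {0,3,5}
Layer 2: {2,6}  cumulative {0,2,3,5,6}
Layer 3: {1,4,7}  cumulative {0,1,2,3,4,5,6,7}
Layer 4: {8}  cumulative {0,1,2,3,4,5,6,7,8}
R = {0,1,2,3,4,5,6,7,8}
Path to 4: a·b·tau

Answer: REACHABLE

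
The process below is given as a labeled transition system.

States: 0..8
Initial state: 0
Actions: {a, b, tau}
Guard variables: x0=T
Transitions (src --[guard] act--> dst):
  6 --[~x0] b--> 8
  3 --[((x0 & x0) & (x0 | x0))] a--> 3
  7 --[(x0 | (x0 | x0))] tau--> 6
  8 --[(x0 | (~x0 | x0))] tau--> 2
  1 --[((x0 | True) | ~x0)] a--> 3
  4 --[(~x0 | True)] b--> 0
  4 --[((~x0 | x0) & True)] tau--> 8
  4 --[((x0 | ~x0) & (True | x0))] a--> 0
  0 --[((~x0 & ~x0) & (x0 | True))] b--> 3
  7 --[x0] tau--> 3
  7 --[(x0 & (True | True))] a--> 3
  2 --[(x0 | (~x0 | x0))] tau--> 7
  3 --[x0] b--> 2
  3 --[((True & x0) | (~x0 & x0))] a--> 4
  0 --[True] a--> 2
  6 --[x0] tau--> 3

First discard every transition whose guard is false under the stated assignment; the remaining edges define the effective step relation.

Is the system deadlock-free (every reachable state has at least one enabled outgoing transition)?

R = {0,2,3,4,6,7,8}
  0: a→2  [1 out]
  2: tau→7  [1 out]
  3: a→3  a→4  b→2  [3 out]
  4: a→0  b→0  tau→8  [3 out]
  6: tau→3  [1 out]
  7: a→3  tau→3  tau→6  [3 out]
  8: tau→2  [1 out]

Answer: DEADLOCK-FREE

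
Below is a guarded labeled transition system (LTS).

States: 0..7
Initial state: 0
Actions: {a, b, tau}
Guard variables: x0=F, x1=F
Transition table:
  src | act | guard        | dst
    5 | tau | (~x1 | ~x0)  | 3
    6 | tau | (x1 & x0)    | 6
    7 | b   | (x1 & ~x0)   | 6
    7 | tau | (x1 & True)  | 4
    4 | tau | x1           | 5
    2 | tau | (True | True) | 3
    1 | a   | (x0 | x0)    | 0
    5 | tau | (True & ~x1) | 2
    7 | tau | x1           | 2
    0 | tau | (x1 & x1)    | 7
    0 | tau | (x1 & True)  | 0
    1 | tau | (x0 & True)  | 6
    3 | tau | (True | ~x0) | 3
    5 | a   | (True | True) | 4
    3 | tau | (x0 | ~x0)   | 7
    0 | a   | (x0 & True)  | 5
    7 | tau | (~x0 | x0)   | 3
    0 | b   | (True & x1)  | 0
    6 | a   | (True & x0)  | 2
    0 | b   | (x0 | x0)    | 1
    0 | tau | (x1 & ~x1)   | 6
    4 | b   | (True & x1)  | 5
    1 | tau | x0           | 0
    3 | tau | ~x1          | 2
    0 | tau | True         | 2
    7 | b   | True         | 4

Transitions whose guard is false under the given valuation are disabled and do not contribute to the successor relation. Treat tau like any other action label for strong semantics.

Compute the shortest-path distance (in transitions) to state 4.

Answer: 4

Trace:
BFS to 4:
  depth 0: {0}
  depth 1: {2}
  depth 2: {3}
  depth 3: {7}
  depth 4: {4}
depth(4)=4, e.g. tau·tau·tau·b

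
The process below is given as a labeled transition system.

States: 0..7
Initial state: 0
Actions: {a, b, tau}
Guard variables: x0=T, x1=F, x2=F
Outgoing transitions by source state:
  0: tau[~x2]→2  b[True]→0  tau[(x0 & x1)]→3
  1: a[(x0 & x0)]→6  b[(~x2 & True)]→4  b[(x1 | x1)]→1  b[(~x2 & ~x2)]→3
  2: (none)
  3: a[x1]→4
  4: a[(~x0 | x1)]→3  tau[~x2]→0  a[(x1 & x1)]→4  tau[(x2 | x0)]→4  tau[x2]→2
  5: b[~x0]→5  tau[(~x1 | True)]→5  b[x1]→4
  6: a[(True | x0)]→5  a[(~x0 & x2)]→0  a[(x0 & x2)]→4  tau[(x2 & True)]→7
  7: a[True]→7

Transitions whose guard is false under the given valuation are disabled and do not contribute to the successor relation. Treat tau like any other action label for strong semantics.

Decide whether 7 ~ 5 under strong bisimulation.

Answer: NOT BISIMILAR

Analysis:
Compute ~ classes (split until stable):
  round 0: {{0,1,2,3,4,5,6,7}}
  round 1: {{0},{1},{2,3},{4,5},{6,7}}
  round 2: {{0},{1},{2,3},{4},{5},{6},{7}}
7 equivalence class(es) (converged in 3)
7∈{7}, 5∈{5}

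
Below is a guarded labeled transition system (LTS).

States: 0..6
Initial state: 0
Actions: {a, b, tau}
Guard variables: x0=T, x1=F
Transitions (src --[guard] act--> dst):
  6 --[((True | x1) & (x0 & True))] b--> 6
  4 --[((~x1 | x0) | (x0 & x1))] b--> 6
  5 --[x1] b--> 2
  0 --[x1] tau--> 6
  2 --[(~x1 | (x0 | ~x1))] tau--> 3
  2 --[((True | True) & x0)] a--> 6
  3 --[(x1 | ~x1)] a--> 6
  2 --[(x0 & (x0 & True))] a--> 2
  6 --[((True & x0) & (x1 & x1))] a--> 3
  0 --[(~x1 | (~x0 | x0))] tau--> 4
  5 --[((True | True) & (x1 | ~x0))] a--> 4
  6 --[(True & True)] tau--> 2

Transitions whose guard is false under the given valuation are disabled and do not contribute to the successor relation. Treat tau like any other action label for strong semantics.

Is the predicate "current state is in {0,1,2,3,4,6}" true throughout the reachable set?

Answer: INVARIANT HOLDS

Analysis:
Inv-set: {0,1,2,3,4,6}
R = {0,2,3,4,6}
  0: safe
  2: safe
  3: safe
  4: safe
  6: safe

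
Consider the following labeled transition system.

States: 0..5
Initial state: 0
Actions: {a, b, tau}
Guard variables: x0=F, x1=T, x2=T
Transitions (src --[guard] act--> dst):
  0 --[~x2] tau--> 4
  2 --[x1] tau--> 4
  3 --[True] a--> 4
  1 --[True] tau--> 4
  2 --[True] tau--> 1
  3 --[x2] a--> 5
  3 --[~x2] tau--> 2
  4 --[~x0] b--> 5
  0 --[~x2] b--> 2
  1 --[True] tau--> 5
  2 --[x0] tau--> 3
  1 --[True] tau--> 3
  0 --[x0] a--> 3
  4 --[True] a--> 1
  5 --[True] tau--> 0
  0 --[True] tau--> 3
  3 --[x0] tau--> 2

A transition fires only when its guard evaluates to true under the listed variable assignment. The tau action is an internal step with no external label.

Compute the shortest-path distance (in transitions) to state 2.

Layered search for 2:
  L0 = {0}
  L1 = {3}
  L2 = {4,5}
  L3 = {1}
2 never appears.

Answer: UNREACHABLE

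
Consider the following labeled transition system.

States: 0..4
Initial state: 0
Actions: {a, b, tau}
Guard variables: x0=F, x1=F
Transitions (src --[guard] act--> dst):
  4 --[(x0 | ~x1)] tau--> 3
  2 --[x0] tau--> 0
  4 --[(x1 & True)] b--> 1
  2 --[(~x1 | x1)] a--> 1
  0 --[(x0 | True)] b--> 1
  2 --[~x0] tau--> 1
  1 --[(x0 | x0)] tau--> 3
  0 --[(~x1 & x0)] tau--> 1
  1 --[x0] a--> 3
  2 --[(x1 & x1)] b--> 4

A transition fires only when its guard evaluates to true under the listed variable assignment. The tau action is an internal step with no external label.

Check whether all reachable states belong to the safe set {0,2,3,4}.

Allowed set {0,2,3,4}
Reachable = {0,1}
  0: ok
  1: ✗ unsafe
counterexample path to 1: b

Answer: INVARIANT VIOLATED at state 1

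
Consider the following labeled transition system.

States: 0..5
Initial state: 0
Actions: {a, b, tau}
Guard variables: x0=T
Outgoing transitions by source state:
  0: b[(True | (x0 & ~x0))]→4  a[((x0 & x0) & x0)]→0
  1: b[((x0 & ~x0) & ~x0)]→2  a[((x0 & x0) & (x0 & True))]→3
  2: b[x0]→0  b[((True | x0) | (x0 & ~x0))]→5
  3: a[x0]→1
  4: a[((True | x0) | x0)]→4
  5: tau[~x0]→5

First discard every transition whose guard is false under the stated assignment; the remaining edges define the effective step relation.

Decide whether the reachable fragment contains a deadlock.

Answer: DEADLOCK-FREE

Trace:
Reachable = {0,4}
  0: a→0  b→4  [2 exit(s)]
  4: a→4  [1 exit(s)]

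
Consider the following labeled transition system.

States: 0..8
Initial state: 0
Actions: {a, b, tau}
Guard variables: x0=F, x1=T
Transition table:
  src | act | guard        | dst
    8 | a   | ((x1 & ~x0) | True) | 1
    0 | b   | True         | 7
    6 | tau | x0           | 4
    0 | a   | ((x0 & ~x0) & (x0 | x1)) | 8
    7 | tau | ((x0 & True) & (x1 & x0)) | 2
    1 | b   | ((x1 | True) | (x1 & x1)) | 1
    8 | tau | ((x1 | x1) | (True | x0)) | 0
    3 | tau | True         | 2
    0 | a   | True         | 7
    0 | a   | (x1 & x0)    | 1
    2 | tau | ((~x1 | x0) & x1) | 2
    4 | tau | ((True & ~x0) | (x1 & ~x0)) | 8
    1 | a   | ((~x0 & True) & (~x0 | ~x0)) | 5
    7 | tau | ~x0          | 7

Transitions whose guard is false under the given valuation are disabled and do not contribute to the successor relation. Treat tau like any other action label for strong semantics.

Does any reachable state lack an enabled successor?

Reachable = {0,7}
  0: a→7  b→7  [2 exit(s)]
  7: tau→7  [1 exit(s)]

Answer: DEADLOCK-FREE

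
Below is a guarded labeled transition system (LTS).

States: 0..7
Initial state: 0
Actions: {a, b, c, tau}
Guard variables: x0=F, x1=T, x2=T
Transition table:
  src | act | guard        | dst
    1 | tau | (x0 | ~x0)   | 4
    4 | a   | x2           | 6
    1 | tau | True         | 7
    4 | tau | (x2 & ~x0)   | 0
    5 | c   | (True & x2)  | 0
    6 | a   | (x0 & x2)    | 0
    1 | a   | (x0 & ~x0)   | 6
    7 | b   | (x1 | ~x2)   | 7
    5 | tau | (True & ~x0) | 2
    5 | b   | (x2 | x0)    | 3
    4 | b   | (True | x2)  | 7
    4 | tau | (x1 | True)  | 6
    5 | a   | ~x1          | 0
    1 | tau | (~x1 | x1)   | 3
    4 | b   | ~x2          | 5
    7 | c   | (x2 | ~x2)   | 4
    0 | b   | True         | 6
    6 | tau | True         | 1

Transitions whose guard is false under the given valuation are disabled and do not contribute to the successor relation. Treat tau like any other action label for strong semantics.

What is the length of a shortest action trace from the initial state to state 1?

Answer: 2

Working:
BFS to 1:
  depth 0: {0}
  depth 1: {6}
  depth 2: {1}
1 enters at depth 2; path b·tau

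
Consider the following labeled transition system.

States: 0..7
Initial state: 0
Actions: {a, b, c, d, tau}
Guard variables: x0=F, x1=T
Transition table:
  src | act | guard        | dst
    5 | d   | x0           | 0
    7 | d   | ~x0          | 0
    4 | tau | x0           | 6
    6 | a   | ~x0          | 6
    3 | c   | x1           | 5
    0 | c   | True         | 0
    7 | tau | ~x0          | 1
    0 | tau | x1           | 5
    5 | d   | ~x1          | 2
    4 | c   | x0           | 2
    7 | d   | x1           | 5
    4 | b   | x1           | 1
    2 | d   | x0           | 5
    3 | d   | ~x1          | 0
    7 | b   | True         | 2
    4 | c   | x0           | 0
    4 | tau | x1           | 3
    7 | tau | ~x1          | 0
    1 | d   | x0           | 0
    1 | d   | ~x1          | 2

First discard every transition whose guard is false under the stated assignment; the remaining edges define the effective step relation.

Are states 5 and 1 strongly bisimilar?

Compute ~ classes (split until stable):
  round 0: {{0,1,2,3,4,5,6,7}}
  round 1: {{0},{1,2,5},{3},{4},{6},{7}}
Fixed point at round 2; 6 class(es).
class of 5: {1,2,5}; class of 1: {1,2,5}

Answer: BISIMILAR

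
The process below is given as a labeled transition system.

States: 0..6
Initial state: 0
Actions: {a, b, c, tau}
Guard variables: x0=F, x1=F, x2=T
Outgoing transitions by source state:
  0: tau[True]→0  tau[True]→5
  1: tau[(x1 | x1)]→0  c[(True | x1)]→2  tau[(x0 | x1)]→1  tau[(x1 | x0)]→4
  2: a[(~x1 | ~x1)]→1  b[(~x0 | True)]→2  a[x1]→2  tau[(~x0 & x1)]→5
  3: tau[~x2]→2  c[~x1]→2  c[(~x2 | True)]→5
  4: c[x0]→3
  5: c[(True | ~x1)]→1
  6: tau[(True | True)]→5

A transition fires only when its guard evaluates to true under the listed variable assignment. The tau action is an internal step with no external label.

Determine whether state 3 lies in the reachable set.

Answer: UNREACHABLE

Working:
Guard filter leaves 9 enabled edge(s).
depth 0: {0}
depth 1: {5}  cumulative {0,5}
depth 2: {1}  cumulative {0,1,5}
depth 3: {2}  cumulative {0,1,2,5}
R = {0,1,2,5}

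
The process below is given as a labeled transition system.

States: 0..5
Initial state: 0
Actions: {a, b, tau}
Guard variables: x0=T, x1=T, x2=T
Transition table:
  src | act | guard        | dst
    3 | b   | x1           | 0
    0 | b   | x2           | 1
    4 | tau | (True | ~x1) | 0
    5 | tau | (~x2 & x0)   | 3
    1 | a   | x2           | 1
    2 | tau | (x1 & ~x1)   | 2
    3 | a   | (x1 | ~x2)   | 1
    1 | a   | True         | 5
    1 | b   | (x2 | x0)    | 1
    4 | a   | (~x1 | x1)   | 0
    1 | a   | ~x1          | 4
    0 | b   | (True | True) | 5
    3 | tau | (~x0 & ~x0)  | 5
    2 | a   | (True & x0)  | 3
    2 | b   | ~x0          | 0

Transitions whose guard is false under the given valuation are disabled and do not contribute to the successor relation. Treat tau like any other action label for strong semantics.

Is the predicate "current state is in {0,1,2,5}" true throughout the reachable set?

Answer: INVARIANT HOLDS

Analysis:
Inv-set: {0,1,2,5}
Reachable = {0,1,5}
  0: ✓
  1: ✓
  5: ✓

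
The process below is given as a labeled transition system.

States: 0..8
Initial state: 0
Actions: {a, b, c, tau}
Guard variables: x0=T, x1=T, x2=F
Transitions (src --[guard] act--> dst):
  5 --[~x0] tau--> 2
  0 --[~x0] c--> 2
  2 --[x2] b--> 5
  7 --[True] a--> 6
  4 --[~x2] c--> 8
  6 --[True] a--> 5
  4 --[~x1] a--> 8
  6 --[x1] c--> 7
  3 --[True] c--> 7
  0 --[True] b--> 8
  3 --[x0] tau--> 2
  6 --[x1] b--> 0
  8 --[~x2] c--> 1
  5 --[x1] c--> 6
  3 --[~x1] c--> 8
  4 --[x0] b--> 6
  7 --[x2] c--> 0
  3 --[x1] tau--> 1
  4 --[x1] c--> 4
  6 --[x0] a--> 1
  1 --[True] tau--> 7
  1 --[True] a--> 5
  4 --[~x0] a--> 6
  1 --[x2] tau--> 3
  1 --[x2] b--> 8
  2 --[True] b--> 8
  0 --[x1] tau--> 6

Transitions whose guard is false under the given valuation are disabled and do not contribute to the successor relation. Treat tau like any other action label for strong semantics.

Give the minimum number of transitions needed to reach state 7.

Answer: 2

Analysis:
Breadth-first toward 7:
  Layer 0: {0}
  Layer 1: {6,8}
  Layer 2: {1,5,7}
7 enters at depth 2; path tau·c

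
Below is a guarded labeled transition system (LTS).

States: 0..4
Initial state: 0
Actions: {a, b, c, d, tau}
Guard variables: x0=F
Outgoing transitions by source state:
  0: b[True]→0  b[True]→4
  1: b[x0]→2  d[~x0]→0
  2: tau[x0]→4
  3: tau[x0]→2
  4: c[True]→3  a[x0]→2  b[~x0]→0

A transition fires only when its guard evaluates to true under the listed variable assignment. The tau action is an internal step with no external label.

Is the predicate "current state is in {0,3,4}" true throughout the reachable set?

Answer: INVARIANT HOLDS

Working:
Inv-set: {0,3,4}
Reach set: {0,3,4}
  0: safe
  3: safe
  4: safe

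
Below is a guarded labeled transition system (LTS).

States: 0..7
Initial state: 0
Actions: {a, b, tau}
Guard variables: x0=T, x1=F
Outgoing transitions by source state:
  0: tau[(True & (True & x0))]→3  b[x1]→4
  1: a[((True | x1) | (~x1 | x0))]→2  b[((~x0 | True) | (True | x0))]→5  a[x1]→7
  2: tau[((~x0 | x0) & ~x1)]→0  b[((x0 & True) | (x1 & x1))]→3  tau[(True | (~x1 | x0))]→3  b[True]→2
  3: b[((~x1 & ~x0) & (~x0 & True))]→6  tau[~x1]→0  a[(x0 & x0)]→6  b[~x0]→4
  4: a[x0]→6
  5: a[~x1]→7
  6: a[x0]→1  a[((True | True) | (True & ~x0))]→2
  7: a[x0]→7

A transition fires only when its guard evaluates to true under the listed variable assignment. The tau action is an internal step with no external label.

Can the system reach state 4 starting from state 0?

14 transition(s) survive guard evaluation.
depth 0: {0}
depth 1: {3}  now seen {0,3}
depth 2: {6}  now seen {0,3,6}
depth 3: {1,2}  now seen {0,1,2,3,6}
depth 4: {5}  now seen {0,1,2,3,5,6}
depth 5: {7}  now seen {0,1,2,3,5,6,7}
Reach set: {0,1,2,3,5,6,7}

Answer: UNREACHABLE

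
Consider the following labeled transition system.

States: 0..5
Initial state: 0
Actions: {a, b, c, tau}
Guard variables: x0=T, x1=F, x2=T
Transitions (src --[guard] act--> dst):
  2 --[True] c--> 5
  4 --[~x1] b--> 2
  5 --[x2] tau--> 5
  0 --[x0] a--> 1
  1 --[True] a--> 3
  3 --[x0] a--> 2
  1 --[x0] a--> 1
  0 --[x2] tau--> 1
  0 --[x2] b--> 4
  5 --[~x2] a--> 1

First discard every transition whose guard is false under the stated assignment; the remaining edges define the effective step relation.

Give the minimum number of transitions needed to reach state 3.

Layered search for 3:
  depth 0: {0}
  depth 1: {1,4}
  depth 2: {2,3}
3 enters at depth 2; path a·a

Answer: 2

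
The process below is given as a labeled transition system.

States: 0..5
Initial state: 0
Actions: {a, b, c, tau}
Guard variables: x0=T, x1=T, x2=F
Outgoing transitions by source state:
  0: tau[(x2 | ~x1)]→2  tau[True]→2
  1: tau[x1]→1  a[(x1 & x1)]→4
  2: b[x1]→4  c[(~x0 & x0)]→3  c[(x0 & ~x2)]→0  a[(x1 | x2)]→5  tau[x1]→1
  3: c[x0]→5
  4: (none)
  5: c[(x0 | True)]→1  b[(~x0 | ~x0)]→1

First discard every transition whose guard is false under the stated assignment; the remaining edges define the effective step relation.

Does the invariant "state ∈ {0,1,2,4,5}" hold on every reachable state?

Inv-set: {0,1,2,4,5}
R = {0,1,2,4,5}
  0: ok
  1: ok
  2: ok
  4: ok
  5: ok

Answer: INVARIANT HOLDS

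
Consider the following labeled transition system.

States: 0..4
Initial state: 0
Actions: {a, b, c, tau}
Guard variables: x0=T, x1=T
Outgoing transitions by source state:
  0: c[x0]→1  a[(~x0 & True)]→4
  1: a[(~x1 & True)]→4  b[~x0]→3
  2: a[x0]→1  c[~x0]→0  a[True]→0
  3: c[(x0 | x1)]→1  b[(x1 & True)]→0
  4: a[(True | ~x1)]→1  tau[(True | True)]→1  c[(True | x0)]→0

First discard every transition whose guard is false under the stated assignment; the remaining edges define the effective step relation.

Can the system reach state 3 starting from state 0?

Answer: UNREACHABLE

Working:
After dropping false guards: 8 live edges.
L0 = {0}
L1 = {1}  cumulative {0,1}
R = {0,1}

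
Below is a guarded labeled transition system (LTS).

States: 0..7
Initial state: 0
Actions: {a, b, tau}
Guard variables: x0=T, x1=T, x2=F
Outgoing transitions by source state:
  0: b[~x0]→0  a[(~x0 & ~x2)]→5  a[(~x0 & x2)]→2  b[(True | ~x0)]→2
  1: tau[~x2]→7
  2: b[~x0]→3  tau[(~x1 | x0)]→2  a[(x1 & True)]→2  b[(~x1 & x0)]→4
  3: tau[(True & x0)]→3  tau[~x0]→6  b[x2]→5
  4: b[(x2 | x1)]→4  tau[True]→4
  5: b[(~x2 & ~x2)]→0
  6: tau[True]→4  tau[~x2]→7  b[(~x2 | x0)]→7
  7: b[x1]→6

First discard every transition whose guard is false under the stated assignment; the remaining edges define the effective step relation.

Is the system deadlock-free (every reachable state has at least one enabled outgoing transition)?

Answer: DEADLOCK-FREE

Working:
Reachable = {0,2}
  0: b→2  [deg 1]
  2: a→2  tau→2  [deg 2]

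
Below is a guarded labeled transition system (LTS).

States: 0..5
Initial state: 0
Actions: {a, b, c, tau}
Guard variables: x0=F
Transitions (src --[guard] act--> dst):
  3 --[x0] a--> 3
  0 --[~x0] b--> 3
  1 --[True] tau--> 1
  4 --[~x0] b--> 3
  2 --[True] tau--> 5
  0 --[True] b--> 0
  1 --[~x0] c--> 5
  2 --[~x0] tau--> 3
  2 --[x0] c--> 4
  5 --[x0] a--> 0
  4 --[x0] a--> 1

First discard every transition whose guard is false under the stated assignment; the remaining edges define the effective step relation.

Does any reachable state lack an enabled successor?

Reachable = {0,3}
  0: b→0  b→3  [2 out]
  3: ∅  [STUCK]
Path to 3: b

Answer: DEADLOCK at state 3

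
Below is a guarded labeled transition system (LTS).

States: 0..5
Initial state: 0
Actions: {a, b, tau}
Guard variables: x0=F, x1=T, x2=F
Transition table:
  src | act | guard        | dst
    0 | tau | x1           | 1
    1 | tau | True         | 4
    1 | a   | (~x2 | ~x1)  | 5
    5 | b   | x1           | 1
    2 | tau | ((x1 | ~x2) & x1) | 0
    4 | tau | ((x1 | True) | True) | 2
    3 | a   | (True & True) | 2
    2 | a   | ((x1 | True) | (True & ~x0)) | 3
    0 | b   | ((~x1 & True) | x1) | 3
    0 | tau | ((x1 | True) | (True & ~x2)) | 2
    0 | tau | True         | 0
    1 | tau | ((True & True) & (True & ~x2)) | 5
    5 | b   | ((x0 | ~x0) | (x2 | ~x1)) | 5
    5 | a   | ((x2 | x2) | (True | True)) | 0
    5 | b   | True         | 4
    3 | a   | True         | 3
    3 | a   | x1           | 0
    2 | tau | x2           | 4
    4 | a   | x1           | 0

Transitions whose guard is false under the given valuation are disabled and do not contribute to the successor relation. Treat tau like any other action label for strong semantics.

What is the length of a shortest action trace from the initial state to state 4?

Answer: 2

Analysis:
BFS to 4:
  L0 = {0}
  L1 = {1,2,3}
  L2 = {4,5}
depth(4)=2, e.g. tau·tau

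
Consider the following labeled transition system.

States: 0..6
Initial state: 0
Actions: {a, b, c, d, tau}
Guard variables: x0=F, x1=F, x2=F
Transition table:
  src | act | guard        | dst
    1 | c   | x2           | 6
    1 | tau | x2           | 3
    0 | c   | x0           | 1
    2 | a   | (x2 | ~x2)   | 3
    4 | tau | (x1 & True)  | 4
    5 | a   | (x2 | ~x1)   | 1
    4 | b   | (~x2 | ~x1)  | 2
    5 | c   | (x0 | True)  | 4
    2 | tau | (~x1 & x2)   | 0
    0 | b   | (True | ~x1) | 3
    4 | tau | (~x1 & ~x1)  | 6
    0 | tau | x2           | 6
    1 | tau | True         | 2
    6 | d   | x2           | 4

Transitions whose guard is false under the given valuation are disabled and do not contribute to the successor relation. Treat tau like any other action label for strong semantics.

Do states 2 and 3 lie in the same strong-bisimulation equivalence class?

Answer: NOT BISIMILAR

Analysis:
Compute ~ classes (split until stable):
  round 0: {{0,1,2,3,4,5,6}}
  round 1: {{0},{1},{2},{3,6},{4},{5}}
stable after 2 split(s): 6 block(s)
[2]={2}  [3]={3,6}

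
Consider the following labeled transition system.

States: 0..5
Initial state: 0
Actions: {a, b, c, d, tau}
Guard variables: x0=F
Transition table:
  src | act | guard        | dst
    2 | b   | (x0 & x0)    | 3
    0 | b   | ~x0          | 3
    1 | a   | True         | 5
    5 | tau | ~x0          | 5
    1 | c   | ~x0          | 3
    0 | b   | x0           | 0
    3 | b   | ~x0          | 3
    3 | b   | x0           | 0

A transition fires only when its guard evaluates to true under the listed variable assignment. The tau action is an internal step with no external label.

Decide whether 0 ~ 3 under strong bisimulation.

Compute ~ classes (split until stable):
  π0 = {{0,1,2,3,4,5}}
  π1 = {{0,3},{1},{2,4},{5}}
stable after 2 split(s): 4 block(s)
[0]={0,3}  [3]={0,3}

Answer: BISIMILAR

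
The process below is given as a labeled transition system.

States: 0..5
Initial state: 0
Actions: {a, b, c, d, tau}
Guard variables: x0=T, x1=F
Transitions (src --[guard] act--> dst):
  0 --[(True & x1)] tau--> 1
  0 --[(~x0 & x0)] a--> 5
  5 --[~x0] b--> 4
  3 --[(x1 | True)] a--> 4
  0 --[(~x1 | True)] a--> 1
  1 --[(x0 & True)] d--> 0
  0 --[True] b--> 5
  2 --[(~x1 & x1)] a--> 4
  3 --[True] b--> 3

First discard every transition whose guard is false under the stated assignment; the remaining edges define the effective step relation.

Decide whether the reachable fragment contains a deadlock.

R = {0,1,5}
  0: a→1  b→5  [2 exit(s)]
  1: d→0  [1 exit(s)]
  5: ∅  [no exit]
Path to 5: b

Answer: DEADLOCK at state 5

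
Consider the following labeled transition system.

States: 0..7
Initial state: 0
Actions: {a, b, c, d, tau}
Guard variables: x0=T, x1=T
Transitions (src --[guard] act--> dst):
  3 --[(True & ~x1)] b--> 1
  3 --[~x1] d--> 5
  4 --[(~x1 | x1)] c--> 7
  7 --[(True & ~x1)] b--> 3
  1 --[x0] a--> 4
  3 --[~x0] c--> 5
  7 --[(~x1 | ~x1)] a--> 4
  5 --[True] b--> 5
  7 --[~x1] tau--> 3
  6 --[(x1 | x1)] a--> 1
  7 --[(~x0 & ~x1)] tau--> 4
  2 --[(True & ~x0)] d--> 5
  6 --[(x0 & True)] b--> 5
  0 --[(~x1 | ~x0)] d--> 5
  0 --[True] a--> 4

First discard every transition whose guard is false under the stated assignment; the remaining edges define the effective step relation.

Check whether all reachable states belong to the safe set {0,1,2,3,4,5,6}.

Inv-set: {0,1,2,3,4,5,6}
Reach set: {0,4,7}
  0: ok
  4: ok
  7: VIOLATES
witness against invariant: a·c → 7

Answer: INVARIANT VIOLATED at state 7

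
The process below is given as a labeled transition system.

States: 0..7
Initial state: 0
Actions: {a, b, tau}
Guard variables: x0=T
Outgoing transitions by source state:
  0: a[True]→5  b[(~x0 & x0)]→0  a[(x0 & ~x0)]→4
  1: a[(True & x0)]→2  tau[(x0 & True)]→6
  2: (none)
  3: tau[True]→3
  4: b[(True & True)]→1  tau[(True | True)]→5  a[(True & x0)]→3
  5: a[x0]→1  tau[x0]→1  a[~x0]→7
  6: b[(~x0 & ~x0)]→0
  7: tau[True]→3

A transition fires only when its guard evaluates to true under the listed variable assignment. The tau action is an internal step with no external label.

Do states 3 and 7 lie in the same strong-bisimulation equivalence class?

Compute ~ classes (split until stable):
  π0 = {{0,1,2,3,4,5,6,7}}
  π1 = {{0},{1,5},{2,6},{3,7},{4}}
  π2 = {{0},{1},{2,6},{3,7},{4},{5}}
6 equivalence class(es) (converged in 3)
3∈{3,7}, 7∈{3,7}

Answer: BISIMILAR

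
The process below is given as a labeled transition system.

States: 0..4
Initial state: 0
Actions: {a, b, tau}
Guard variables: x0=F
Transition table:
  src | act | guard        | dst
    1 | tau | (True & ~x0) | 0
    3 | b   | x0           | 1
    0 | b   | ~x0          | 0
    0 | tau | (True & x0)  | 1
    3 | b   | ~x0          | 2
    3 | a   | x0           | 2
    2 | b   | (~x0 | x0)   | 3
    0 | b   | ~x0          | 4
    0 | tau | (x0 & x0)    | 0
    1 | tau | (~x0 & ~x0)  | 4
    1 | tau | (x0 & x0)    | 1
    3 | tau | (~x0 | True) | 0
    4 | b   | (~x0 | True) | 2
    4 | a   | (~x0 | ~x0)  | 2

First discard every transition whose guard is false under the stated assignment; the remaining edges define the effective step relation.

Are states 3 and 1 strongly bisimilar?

Refine partition for ~:
  π0 = {{0,1,2,3,4}}
  π1 = {{0,2},{1},{3},{4}}
  π2 = {{0},{1},{2},{3},{4}}
5 equivalence class(es) (converged in 3)
class of 3: {3}; class of 1: {1}

Answer: NOT BISIMILAR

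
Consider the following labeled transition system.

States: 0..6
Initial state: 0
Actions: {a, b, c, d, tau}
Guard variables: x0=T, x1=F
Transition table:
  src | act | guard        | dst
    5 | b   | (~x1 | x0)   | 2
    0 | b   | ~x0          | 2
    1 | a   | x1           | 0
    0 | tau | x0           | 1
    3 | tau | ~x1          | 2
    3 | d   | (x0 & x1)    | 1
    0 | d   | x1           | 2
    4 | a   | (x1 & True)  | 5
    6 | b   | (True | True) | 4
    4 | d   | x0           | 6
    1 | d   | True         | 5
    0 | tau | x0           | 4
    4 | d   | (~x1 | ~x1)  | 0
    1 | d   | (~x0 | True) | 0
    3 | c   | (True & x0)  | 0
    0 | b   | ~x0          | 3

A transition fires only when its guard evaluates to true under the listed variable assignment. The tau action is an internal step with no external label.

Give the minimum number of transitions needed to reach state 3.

Answer: UNREACHABLE

Analysis:
BFS to 3:
  depth 0: {0}
  depth 1: {1,4}
  depth 2: {5,6}
  depth 3: {2}
3 never appears.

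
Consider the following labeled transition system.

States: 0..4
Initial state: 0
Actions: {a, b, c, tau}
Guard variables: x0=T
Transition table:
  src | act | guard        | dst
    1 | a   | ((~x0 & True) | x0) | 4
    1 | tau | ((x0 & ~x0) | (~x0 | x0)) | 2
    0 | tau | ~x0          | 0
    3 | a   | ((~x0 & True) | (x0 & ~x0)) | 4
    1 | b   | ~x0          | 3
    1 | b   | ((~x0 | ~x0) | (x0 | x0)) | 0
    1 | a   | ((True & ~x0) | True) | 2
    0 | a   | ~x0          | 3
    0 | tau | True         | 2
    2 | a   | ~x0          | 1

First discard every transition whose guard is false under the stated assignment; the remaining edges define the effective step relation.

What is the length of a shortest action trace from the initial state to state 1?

Answer: UNREACHABLE

Analysis:
Layered search for 1:
  L0 = {0}
  L1 = {2}
1 never appears.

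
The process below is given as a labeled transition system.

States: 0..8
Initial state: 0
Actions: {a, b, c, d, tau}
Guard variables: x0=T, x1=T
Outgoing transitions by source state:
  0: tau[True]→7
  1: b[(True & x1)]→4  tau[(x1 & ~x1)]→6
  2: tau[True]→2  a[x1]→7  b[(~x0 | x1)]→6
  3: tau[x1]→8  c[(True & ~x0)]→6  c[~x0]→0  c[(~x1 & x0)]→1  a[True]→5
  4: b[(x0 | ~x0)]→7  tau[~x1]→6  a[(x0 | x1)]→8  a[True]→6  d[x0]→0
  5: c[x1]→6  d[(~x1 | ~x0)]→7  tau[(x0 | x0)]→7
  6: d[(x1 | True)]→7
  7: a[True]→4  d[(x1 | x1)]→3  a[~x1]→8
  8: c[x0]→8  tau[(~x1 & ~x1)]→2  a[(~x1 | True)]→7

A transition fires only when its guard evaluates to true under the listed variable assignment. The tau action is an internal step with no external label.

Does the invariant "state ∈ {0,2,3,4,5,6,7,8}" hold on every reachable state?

Answer: INVARIANT HOLDS

Working:
Allowed set {0,2,3,4,5,6,7,8}
Reach set: {0,3,4,5,6,7,8}
  0: ok
  3: ok
  4: ok
  5: ok
  6: ok
  7: ok
  8: ok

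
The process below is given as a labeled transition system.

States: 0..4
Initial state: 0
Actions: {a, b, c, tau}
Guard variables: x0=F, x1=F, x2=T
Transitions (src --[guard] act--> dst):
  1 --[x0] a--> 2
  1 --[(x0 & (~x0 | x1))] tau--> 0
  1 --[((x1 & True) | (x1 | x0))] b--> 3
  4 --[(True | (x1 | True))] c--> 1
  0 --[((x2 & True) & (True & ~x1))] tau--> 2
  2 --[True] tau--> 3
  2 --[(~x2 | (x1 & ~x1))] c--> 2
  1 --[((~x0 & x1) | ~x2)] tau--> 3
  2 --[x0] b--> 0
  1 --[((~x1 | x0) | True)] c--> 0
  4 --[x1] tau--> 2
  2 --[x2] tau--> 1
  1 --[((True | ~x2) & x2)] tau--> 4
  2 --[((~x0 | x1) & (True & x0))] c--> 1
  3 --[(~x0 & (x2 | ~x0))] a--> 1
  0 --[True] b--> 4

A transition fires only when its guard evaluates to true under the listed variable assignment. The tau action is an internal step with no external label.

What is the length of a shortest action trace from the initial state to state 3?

Answer: 2

Analysis:
Layered search for 3:
  L0 = {0}
  L1 = {2,4}
  L2 = {1,3}
3 enters at depth 2; path tau·tau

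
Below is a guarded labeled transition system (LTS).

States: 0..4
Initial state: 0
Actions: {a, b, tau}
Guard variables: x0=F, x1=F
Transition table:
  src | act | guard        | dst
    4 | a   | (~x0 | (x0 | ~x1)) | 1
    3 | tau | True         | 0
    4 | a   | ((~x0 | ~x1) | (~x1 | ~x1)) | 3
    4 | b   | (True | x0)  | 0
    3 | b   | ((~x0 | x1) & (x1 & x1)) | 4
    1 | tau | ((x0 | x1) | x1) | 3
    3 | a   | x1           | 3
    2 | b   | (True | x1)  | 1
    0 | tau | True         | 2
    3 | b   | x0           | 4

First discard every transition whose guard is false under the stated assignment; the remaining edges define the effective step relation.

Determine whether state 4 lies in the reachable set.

6 transition(s) survive guard evaluation.
L0 = {0}
L1 = {2}  now seen {0,2}
L2 = {1}  now seen {0,1,2}
Reach set: {0,1,2}

Answer: UNREACHABLE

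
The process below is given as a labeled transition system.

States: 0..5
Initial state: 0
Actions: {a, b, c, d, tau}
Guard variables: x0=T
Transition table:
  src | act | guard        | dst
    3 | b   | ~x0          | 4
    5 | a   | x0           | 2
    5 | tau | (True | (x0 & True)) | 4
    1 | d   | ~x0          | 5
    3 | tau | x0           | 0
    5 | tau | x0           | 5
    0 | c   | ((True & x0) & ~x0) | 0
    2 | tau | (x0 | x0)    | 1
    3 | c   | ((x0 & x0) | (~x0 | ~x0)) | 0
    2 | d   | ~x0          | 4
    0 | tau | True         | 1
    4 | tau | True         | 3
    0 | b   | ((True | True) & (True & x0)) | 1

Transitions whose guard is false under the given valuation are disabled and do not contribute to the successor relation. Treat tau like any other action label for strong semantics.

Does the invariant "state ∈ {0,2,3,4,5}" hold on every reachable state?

Allowed set {0,2,3,4,5}
Reachable = {0,1}
  0: ok
  1: ✗ unsafe
counterexample path to 1: tau

Answer: INVARIANT VIOLATED at state 1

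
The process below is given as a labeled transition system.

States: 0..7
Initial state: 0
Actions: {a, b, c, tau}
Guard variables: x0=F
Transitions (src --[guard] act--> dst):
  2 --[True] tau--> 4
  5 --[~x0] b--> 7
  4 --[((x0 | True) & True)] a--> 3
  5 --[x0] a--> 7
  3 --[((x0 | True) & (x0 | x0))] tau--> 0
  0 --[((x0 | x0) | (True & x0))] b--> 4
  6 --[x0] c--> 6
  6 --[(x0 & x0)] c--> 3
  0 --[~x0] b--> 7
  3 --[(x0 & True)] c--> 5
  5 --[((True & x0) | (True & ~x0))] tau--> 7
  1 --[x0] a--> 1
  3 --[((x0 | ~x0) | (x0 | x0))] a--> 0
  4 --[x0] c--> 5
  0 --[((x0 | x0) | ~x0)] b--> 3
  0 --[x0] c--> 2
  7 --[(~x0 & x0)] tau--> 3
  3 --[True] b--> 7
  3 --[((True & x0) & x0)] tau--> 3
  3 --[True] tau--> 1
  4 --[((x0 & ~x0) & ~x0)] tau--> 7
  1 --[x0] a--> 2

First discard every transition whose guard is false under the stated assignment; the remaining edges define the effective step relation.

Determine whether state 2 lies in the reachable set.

After dropping false guards: 9 live edges.
Layer 0: {0}
Layer 1: {3,7}  total {0,3,7}
Layer 2: {1}  total {0,1,3,7}
R = {0,1,3,7}

Answer: UNREACHABLE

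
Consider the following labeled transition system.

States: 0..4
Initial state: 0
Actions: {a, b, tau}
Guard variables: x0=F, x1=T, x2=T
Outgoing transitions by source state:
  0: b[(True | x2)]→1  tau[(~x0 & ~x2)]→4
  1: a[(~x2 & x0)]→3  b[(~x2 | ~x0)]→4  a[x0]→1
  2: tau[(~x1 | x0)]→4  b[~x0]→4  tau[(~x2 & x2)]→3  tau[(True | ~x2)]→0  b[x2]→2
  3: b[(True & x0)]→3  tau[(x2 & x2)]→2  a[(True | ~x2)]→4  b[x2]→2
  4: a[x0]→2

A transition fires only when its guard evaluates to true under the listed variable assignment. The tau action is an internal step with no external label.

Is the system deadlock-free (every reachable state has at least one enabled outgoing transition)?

Reachable = {0,1,4}
  0: b→1  [1 exit(s)]
  1: b→4  [1 exit(s)]
  4: ∅  [no exit]
trace reaching 4: b·b

Answer: DEADLOCK at state 4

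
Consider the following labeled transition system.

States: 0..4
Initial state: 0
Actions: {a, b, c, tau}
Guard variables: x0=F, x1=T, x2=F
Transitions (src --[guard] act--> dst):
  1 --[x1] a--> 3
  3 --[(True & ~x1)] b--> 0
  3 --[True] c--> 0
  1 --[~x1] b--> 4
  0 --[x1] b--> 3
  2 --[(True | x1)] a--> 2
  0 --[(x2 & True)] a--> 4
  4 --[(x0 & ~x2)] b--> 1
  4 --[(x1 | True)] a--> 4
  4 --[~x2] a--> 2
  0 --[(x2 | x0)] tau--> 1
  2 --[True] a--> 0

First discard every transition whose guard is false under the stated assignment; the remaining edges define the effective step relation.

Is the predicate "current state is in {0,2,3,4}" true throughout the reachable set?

Safe = {0,2,3,4}
Reach set: {0,3}
  0: ok
  3: ok

Answer: INVARIANT HOLDS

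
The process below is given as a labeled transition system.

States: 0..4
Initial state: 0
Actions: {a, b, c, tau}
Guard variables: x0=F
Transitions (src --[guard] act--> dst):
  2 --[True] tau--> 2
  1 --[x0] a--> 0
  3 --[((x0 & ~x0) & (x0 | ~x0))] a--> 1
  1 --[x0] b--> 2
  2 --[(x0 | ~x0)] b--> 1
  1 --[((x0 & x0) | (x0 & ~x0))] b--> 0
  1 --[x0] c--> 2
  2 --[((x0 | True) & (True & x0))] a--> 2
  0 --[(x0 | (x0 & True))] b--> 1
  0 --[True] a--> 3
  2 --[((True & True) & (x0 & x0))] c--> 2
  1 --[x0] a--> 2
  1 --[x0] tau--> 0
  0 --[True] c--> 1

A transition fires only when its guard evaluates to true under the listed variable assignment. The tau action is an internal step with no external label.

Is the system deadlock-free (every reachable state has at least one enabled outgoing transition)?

Answer: DEADLOCK at state 1

Analysis:
R = {0,1,3}
  0: a→3  c→1  [2 exit(s)]
  1: ∅  [no exit]
  3: ∅  [no exit]
witness 1: c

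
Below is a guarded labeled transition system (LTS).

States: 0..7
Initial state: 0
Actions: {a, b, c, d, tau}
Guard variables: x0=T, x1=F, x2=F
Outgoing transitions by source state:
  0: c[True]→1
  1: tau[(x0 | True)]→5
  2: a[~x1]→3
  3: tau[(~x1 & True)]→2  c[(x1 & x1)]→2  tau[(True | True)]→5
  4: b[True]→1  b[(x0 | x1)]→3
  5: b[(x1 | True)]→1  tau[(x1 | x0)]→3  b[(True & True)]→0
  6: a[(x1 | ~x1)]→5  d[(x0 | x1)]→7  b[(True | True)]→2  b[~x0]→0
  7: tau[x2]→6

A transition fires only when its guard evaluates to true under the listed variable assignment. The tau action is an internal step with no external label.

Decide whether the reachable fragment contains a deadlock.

Answer: DEADLOCK-FREE

Working:
R = {0,1,2,3,5}
  0: c→1  [deg 1]
  1: tau→5  [deg 1]
  2: a→3  [deg 1]
  3: tau→2  tau→5  [deg 2]
  5: b→0  b→1  tau→3  [deg 3]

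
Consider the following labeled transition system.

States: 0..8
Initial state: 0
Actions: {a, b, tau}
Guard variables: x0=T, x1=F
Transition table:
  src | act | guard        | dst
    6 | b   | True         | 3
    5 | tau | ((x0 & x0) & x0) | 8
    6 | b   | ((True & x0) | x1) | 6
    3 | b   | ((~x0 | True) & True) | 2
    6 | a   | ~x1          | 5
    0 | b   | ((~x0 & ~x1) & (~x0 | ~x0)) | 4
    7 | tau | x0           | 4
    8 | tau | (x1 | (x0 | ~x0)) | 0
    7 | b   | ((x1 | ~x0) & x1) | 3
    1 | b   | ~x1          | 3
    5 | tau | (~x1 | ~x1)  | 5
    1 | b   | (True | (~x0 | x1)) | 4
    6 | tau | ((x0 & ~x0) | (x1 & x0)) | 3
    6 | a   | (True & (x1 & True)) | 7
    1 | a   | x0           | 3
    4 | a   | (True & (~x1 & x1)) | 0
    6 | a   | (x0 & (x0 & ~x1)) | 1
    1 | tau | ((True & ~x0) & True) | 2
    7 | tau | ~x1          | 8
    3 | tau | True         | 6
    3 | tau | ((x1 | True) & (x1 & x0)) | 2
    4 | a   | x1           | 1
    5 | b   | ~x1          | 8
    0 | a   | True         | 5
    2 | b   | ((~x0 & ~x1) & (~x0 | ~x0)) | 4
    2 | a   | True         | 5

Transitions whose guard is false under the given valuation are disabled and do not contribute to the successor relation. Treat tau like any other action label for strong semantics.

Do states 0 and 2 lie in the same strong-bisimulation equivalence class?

Answer: BISIMILAR

Working:
Refine partition for ~:
  round 0: {{0,1,2,3,4,5,6,7,8}}
  round 1: {{0,2},{1,6},{3,5},{4},{7,8}}
  round 2: {{0,2},{1},{3},{4},{5},{6},{7},{8}}
8 equivalence class(es) (converged in 3)
class of 0: {0,2}; class of 2: {0,2}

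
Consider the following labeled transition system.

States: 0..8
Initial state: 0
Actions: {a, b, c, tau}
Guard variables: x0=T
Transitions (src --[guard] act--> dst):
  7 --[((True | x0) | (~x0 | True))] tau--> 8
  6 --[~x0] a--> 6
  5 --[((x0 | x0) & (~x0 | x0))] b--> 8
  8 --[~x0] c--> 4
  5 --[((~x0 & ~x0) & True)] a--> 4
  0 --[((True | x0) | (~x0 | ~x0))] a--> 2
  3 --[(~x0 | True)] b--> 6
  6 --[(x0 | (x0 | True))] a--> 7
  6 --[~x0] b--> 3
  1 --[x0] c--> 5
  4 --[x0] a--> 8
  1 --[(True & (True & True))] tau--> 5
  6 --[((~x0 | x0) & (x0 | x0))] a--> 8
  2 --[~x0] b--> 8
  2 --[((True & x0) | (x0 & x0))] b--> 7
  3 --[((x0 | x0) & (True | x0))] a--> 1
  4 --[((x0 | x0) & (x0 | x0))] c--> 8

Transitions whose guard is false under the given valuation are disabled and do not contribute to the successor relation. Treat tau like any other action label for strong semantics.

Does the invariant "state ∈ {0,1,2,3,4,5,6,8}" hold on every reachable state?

Allowed set {0,1,2,3,4,5,6,8}
Reachable = {0,2,7,8}
  0: ✓
  2: ✓
  7: ✗ unsafe
  8: ✓
witness against invariant: a·b → 7

Answer: INVARIANT VIOLATED at state 7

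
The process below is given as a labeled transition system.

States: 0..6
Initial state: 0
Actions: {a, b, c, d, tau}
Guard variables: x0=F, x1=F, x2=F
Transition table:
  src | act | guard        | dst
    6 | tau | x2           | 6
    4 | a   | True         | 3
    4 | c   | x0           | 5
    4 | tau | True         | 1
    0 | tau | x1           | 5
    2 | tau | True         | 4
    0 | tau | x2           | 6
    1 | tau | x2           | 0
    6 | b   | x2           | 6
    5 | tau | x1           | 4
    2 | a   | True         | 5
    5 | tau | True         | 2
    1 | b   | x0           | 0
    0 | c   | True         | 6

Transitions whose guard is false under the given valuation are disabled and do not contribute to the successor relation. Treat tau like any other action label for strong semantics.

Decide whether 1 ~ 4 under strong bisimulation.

Compute ~ classes (split until stable):
  P[0] = {{0,1,2,3,4,5,6}}
  P[1] = {{0},{1,3,6},{2,4},{5}}
  P[2] = {{0},{1,3,6},{2},{4},{5}}
Fixed point at round 3; 5 class(es).
1∈{1,3,6}, 4∈{4}

Answer: NOT BISIMILAR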